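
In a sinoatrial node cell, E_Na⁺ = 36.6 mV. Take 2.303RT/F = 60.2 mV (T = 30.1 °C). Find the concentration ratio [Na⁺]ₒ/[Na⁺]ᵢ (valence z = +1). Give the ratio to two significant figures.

4.1

log₁₀([out]/[in]) = E·z/(60.2) = 36.6 × 1 / 60.2 = 0.6080
[out]/[in] = 10^(0.6080) = 4.055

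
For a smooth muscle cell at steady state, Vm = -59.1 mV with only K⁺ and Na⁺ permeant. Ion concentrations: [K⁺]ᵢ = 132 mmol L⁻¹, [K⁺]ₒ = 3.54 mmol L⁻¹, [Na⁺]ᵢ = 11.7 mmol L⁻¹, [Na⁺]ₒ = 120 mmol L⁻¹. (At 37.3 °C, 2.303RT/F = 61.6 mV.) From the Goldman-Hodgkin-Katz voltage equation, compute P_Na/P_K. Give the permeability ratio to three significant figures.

0.0923

Let α = P_Na/P_K. GHK: Vm = 61.6·log₁₀[(Kₒ + α·Naₒ)/(Kᵢ + α·Naᵢ)].
10^(Vm/61.6) = 10^(-59.1/61.6) = 0.1098
So 0.1098·(Kᵢ + α·Naᵢ) = Kₒ + α·Naₒ → α = (0.1098·132.0 − 3.54) / (120.0 − 0.1098·11.7)
α = (14.49 − 3.54) / (120.0 − 1.285) = 10.95/118.7 = 0.09226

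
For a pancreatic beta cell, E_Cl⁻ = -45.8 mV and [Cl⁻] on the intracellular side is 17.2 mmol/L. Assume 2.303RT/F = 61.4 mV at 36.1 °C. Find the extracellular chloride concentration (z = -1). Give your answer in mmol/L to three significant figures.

95.8 mmol/L

Nernst: E = (61.4/-1) · log₁₀([out]/[in]), so log₁₀([out]/[in]) = -45.8 × -1 / 61.4 = 0.7459.
[out]/[in] = 10^(0.7459) = 5.571.
[out] = 5.571 × 17.2 = 95.82 mmol/L.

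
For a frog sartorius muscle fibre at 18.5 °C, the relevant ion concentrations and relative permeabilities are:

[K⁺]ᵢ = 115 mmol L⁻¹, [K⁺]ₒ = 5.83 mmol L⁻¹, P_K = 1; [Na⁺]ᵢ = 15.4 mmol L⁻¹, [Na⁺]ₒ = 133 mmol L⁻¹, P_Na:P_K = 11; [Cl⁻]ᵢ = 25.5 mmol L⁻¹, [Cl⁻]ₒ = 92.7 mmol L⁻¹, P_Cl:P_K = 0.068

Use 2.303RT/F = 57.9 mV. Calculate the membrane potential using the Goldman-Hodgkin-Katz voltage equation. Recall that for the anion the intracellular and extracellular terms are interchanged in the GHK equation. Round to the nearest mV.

Vm = 57.9 · log₁₀[(Σ P·[cation]ₒ + Σ P·[anion]ᵢ) / (Σ P·[cation]ᵢ + Σ P·[anion]ₒ)]
Numerator = 1×5.83 + 11×133 + 0.068×25.5 = 1471
Denominator = 1×115 + 11×15.4 + 0.068×92.7 = 290.7
Vm = 57.9 · log₁₀(5.0586) = 57.9 × (0.7040) = 40.76 mV

41 mV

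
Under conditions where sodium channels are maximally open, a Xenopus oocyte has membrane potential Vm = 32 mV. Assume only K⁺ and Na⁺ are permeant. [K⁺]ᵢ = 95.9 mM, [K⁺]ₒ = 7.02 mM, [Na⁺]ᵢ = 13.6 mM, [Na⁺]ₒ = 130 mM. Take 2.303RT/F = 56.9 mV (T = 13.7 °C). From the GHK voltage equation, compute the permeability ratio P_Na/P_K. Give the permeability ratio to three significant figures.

4.27

Let α = P_Na/P_K. GHK: Vm = 56.9·log₁₀[(Kₒ + α·Naₒ)/(Kᵢ + α·Naᵢ)].
10^(Vm/56.9) = 10^(32.0/56.9) = 3.6508
So 3.6508·(Kᵢ + α·Naᵢ) = Kₒ + α·Naₒ → α = (3.6508·95.9 − 7.02) / (130.0 − 3.6508·13.6)
α = (350.1 − 7.02) / (130.0 − 49.65) = 343.1/80.35 = 4.27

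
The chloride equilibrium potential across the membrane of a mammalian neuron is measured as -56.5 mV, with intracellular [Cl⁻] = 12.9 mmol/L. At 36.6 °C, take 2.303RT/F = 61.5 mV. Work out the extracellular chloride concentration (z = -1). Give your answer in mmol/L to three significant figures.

107 mmol/L

Nernst: E = (61.5/-1) · log₁₀([out]/[in]), so log₁₀([out]/[in]) = -56.5 × -1 / 61.5 = 0.9187.
[out]/[in] = 10^(0.9187) = 8.293.
[out] = 8.293 × 12.9 = 107 mmol/L.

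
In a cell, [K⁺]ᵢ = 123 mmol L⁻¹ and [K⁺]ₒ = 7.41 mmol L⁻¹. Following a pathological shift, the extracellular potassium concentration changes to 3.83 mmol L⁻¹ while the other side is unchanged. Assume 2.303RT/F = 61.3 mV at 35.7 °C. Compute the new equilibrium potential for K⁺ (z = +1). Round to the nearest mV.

After the shift: [K⁺]_out = 3.83, [K⁺]_in = 123 mmol L⁻¹.
E_new = (61.3/1)·log₁₀(3.83/123) = 61.30 · (-1.5067) = -92.36 mV

-92 mV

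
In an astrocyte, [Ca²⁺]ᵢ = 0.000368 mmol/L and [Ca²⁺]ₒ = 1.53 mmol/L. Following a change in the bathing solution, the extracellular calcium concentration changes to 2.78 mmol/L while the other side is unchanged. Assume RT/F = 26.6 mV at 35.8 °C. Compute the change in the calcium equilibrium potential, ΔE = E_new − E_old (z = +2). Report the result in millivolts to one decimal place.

E_old = (26.6/2)·ln(1.53/0.000368) = 110.82 mV
E_new = (26.6/2)·ln(2.78/0.000368) = 118.77 mV
ΔE = 118.77 − (110.82) = 7.94 mV

7.9 mV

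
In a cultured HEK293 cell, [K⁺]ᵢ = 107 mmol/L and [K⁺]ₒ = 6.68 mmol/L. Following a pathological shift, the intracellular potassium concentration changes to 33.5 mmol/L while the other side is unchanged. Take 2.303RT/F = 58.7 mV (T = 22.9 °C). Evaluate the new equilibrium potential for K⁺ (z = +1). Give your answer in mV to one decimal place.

-41.1 mV

After the shift: [K⁺]_out = 6.68, [K⁺]_in = 33.5 mmol/L.
E_new = (58.7/1)·log₁₀(6.68/33.5) = 58.70 · (-0.7003) = -41.11 mV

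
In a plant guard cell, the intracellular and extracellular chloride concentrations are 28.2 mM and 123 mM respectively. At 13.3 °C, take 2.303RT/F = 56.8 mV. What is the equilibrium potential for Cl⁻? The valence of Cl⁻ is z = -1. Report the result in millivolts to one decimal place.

-36.3 mV

E = (56.8/z) · log₁₀([Cl⁻]_out/[Cl⁻]_in) with z = -1.
For an anion, dividing by z = -1 reverses the sign.
= (56.8/-1) · log₁₀(123/28.2) = -56.80 · log₁₀(4.362)
= -56.80 · (0.6397) = -36.33 mV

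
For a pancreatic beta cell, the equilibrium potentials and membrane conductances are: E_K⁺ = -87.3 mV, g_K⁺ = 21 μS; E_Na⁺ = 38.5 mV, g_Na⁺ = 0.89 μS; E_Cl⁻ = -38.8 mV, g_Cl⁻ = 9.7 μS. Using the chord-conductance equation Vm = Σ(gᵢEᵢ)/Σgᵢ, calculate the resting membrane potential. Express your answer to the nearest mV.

Σ gᵢEᵢ = 21·(-87.3) + 0.89·(38.5) + 9.7·(-38.8) = -2175.39
Σ gᵢ = 21 + 0.89 + 9.7 = 31.59
Vm = -2175.39 / 31.59 = -68.86 mV

-69 mV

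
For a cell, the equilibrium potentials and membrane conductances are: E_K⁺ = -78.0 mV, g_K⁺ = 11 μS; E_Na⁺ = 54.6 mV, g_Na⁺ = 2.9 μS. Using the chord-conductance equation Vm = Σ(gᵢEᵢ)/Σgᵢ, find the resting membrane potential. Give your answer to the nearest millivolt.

-50 mV

Σ gᵢEᵢ = 11·(-78.0) + 2.9·(54.6) = -699.66
Σ gᵢ = 11 + 2.9 = 13.9
Vm = -699.66 / 13.9 = -50.34 mV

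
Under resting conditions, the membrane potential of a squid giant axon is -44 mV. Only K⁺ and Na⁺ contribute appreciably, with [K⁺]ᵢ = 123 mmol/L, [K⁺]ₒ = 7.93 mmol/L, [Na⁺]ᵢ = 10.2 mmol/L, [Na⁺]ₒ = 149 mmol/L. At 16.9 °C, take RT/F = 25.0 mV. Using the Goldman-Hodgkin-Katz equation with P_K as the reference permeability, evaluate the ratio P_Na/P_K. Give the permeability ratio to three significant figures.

Let α = P_Na/P_K. GHK: Vm = 25.0·ln[(Kₒ + α·Naₒ)/(Kᵢ + α·Naᵢ)].
e^(Vm/25.0) = e^(-44.0/25.0) = 0.17204
So 0.17204·(Kᵢ + α·Naᵢ) = Kₒ + α·Naₒ → α = (0.17204·123.0 − 7.93) / (149.0 − 0.17204·10.2)
α = (21.16 − 7.93) / (149.0 − 1.755) = 13.23/147.2 = 0.08986

0.0899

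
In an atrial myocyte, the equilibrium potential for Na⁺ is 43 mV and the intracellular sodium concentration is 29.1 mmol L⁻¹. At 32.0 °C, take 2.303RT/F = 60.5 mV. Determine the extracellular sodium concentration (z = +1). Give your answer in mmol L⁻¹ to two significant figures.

150 mmol L⁻¹

Nernst: E = (60.5/1) · log₁₀([out]/[in]), so log₁₀([out]/[in]) = 43.0 × 1 / 60.5 = 0.7107.
[out]/[in] = 10^(0.7107) = 5.137.
[out] = 5.137 × 29.1 = 149.5 mmol L⁻¹.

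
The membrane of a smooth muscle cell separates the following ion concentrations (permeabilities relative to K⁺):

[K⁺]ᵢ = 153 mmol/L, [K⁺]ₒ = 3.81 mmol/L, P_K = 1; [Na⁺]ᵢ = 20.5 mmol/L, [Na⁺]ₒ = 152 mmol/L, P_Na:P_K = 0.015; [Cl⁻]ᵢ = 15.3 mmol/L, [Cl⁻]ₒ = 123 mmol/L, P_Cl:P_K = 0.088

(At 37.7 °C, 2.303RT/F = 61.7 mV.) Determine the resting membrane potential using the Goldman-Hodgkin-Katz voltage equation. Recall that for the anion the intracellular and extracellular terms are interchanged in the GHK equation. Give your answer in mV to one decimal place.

Vm = 61.7 · log₁₀[(Σ P·[cation]ₒ + Σ P·[anion]ᵢ) / (Σ P·[cation]ᵢ + Σ P·[anion]ₒ)]
Numerator = 1×3.81 + 0.015×152 + 0.088×15.3 = 7.436
Denominator = 1×153 + 0.015×20.5 + 0.088×123 = 164.1
Vm = 61.7 · log₁₀(0.045308) = 61.7 × (-1.3438) = -82.91 mV

-82.9 mV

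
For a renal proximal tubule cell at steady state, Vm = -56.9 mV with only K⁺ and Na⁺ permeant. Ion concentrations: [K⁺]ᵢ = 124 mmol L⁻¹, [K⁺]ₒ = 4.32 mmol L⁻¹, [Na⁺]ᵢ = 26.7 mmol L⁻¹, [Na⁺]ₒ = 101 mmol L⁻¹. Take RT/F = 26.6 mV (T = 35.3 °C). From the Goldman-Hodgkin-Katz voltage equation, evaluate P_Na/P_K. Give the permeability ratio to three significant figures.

0.105

Let α = P_Na/P_K. GHK: Vm = 26.6·ln[(Kₒ + α·Naₒ)/(Kᵢ + α·Naᵢ)].
e^(Vm/26.6) = e^(-56.9/26.6) = 0.11776
So 0.11776·(Kᵢ + α·Naᵢ) = Kₒ + α·Naₒ → α = (0.11776·124.0 − 4.32) / (101.0 − 0.11776·26.7)
α = (14.6 − 4.32) / (101.0 − 3.144) = 10.28/97.86 = 0.1051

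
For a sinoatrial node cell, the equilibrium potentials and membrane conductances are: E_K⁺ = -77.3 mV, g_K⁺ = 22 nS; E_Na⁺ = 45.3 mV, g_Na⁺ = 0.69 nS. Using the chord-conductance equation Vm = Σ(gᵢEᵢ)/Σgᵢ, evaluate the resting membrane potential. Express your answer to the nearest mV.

Σ gᵢEᵢ = 22·(-77.3) + 0.69·(45.3) = -1669.34
Σ gᵢ = 22 + 0.69 = 22.69
Vm = -1669.34 / 22.69 = -73.57 mV

-74 mV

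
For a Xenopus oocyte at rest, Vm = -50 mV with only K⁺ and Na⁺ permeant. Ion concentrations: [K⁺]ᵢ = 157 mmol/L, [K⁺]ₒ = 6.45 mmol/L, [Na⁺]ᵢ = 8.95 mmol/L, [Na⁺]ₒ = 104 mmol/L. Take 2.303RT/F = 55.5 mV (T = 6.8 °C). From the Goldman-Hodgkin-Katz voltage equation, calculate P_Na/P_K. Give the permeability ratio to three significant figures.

0.129

Let α = P_Na/P_K. GHK: Vm = 55.5·log₁₀[(Kₒ + α·Naₒ)/(Kᵢ + α·Naᵢ)].
10^(Vm/55.5) = 10^(-50.0/55.5) = 0.12563
So 0.12563·(Kᵢ + α·Naᵢ) = Kₒ + α·Naₒ → α = (0.12563·157.0 − 6.45) / (104.0 − 0.12563·8.95)
α = (19.72 − 6.45) / (104.0 − 1.124) = 13.27/102.9 = 0.129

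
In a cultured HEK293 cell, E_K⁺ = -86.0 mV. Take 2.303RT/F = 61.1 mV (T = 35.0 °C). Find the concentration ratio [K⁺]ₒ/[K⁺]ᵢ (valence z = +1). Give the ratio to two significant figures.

0.039

log₁₀([out]/[in]) = E·z/(61.1) = -86.0 × 1 / 61.1 = -1.4075
[out]/[in] = 10^(-1.4075) = 0.03913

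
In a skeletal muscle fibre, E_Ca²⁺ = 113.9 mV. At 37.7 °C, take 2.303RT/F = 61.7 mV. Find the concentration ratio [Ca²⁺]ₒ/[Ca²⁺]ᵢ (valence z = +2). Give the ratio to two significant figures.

4900

log₁₀([out]/[in]) = E·z/(61.7) = 113.9 × 2 / 61.7 = 3.6921
[out]/[in] = 10^(3.6921) = 4921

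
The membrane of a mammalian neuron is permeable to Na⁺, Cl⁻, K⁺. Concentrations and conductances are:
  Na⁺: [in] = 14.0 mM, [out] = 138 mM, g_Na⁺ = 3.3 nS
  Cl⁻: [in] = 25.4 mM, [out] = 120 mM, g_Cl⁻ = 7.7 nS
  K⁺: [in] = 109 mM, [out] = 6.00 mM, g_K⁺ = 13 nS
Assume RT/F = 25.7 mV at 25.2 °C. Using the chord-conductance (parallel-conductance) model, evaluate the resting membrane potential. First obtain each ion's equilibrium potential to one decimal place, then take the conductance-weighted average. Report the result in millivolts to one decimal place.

E_Na⁺ = (25.7/1)·ln(138/14.0) = 58.8 mV
E_Cl⁻ = (25.7/-1)·ln(120/25.4) = -39.9 mV
E_K⁺ = (25.7/1)·ln(6.00/109) = -74.5 mV
Vm = (Σ gᵢEᵢ)/(Σ gᵢ) = (3.3·58.8 + 7.7·-39.9 + 13·-74.5) / (3.3 + 7.7 + 13)
= -1081.69 / 24 = -45.07 mV

-45.1 mV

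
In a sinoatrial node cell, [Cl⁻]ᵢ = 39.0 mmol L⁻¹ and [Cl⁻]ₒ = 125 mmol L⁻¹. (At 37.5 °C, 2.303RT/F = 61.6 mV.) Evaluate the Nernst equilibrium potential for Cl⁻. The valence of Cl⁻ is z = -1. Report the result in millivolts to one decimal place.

-31.2 mV

E = (61.6/z) · log₁₀([Cl⁻]_out/[Cl⁻]_in) with z = -1.
For an anion, dividing by z = -1 reverses the sign.
= (61.6/-1) · log₁₀(125/39.0) = -61.60 · log₁₀(3.205)
= -61.60 · (0.5058) = -31.16 mV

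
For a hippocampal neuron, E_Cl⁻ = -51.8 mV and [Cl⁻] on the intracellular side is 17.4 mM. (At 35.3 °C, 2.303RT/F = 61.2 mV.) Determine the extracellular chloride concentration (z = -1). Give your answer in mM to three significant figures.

Nernst: E = (61.2/-1) · log₁₀([out]/[in]), so log₁₀([out]/[in]) = -51.8 × -1 / 61.2 = 0.8464.
[out]/[in] = 10^(0.8464) = 7.021.
[out] = 7.021 × 17.4 = 122.2 mM.

122 mM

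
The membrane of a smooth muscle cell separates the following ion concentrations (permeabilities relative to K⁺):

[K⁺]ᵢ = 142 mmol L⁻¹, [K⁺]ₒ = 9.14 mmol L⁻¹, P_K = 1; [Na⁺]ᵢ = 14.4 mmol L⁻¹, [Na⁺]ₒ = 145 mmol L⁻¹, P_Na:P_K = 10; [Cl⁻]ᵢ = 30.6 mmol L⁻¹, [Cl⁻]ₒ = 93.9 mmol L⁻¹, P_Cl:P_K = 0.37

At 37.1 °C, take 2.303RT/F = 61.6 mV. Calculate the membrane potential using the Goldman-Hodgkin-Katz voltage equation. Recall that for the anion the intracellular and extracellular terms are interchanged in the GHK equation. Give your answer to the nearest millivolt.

Vm = 61.6 · log₁₀[(Σ P·[cation]ₒ + Σ P·[anion]ᵢ) / (Σ P·[cation]ᵢ + Σ P·[anion]ₒ)]
Numerator = 1×9.14 + 10×145 + 0.37×30.6 = 1470
Denominator = 1×142 + 10×14.4 + 0.37×93.9 = 320.7
Vm = 61.6 · log₁₀(4.5845) = 61.6 × (0.6613) = 40.74 mV

41 mV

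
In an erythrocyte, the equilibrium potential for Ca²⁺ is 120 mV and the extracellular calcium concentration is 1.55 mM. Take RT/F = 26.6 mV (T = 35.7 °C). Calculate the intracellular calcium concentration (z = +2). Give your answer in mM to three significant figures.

0.000187 mM

Nernst: E = (26.6/2) · ln([out]/[in]), so ln([out]/[in]) = 120.0 × 2 / 26.6 = 9.0226.
[out]/[in] = e^(9.0226) = 8288.
[in] = 1.55 / 8288 = 0.000187 mM.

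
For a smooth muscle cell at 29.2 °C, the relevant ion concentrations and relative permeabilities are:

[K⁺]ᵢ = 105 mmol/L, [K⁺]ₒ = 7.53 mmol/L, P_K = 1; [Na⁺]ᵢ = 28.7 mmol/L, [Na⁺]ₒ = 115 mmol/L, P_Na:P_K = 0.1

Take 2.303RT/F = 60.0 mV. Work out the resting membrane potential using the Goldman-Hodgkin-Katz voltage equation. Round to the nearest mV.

-45 mV

Vm = 60.0 · log₁₀[(Σ P·[cation]ₒ + Σ P·[anion]ᵢ) / (Σ P·[cation]ᵢ + Σ P·[anion]ₒ)]
Numerator = 1×7.53 + 0.1×115 = 19.03
Denominator = 1×105 + 0.1×28.7 = 107.9
Vm = 60.0 · log₁₀(0.17642) = 60.0 × (-0.7535) = -45.21 mV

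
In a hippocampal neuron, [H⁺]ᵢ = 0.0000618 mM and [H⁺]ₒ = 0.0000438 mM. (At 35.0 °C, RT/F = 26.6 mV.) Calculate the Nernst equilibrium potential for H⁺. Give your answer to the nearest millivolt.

E = (26.6/z) · ln([H⁺]_out/[H⁺]_in) with z = +1.
= (26.6/1) · ln(0.0000438/0.0000618) = 26.60 · ln(0.7087)
= 26.60 · (-0.3443) = -9.16 mV

-9 mV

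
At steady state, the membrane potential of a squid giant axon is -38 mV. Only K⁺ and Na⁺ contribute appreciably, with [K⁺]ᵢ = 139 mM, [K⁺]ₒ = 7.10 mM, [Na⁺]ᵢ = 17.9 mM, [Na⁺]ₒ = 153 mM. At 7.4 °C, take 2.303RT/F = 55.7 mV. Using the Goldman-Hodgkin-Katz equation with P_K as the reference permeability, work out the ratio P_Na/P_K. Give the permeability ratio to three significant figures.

0.146

Let α = P_Na/P_K. GHK: Vm = 55.7·log₁₀[(Kₒ + α·Naₒ)/(Kᵢ + α·Naᵢ)].
10^(Vm/55.7) = 10^(-38.0/55.7) = 0.20786
So 0.20786·(Kᵢ + α·Naᵢ) = Kₒ + α·Naₒ → α = (0.20786·139.0 − 7.1) / (153.0 − 0.20786·17.9)
α = (28.89 − 7.1) / (153.0 − 3.721) = 21.79/149.3 = 0.146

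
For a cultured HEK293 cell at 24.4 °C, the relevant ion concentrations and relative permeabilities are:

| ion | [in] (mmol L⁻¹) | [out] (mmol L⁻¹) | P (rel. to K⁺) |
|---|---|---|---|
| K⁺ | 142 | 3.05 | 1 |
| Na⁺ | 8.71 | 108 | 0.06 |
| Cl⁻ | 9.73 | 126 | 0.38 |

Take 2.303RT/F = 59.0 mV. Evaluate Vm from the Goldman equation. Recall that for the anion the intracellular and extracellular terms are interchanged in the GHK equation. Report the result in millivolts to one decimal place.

Vm = 59.0 · log₁₀[(Σ P·[cation]ₒ + Σ P·[anion]ᵢ) / (Σ P·[cation]ᵢ + Σ P·[anion]ₒ)]
Numerator = 1×3.05 + 0.06×108 + 0.38×9.73 = 13.23
Denominator = 1×142 + 0.06×8.71 + 0.38×126 = 190.4
Vm = 59.0 · log₁₀(0.069471) = 59.0 × (-1.1582) = -68.33 mV

-68.3 mV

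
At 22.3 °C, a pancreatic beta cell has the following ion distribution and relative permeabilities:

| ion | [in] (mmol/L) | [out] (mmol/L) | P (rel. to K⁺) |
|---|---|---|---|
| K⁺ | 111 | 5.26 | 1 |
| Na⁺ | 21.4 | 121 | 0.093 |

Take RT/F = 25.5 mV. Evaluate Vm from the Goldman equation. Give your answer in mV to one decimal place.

-49.0 mV

Vm = 25.5 · ln[(Σ P·[cation]ₒ + Σ P·[anion]ᵢ) / (Σ P·[cation]ᵢ + Σ P·[anion]ₒ)]
Numerator = 1×5.26 + 0.093×121 = 16.51
Denominator = 1×111 + 0.093×21.4 = 113
Vm = 25.5 · ln(0.14615) = 25.5 × (-1.9232) = -49.04 mV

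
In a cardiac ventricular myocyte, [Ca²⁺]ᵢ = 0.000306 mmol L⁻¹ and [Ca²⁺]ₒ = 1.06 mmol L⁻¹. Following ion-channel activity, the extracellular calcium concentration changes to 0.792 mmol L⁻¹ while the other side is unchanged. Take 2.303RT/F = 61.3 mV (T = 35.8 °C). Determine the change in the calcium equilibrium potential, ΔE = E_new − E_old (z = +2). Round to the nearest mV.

-4 mV

E_old = (61.3/2)·log₁₀(1.06/0.000306) = 108.49 mV
E_new = (61.3/2)·log₁₀(0.792/0.000306) = 104.61 mV
ΔE = 104.61 − (108.49) = -3.88 mV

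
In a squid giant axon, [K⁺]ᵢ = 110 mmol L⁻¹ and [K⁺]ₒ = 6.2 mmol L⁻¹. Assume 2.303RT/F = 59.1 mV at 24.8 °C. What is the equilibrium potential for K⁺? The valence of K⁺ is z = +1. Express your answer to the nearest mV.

-74 mV

E = (59.1/z) · log₁₀([K⁺]_out/[K⁺]_in) with z = +1.
= (59.1/1) · log₁₀(6.2/110) = 59.10 · log₁₀(0.05636)
= 59.10 · (-1.2490) = -73.82 mV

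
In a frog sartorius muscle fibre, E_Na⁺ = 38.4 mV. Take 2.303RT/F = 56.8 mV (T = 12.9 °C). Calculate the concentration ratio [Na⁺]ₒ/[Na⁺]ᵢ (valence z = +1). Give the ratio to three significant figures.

4.74

log₁₀([out]/[in]) = E·z/(56.8) = 38.4 × 1 / 56.8 = 0.6761
[out]/[in] = 10^(0.6761) = 4.743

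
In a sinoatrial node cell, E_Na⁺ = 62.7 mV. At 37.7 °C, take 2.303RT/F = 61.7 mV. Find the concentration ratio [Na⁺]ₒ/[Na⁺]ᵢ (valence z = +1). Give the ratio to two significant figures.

log₁₀([out]/[in]) = E·z/(61.7) = 62.7 × 1 / 61.7 = 1.0162
[out]/[in] = 10^(1.0162) = 10.38

10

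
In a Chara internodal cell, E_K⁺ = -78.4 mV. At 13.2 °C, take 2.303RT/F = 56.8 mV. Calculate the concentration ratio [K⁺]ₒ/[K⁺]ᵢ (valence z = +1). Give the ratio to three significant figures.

0.0417

log₁₀([out]/[in]) = E·z/(56.8) = -78.4 × 1 / 56.8 = -1.3803
[out]/[in] = 10^(-1.3803) = 0.04166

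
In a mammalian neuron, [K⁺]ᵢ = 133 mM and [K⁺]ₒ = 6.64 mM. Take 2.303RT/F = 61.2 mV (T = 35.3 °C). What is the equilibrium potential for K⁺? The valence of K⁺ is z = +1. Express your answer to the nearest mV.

E = (61.2/z) · log₁₀([K⁺]_out/[K⁺]_in) with z = +1.
= (61.2/1) · log₁₀(6.64/133) = 61.20 · log₁₀(0.04992)
= 61.20 · (-1.3017) = -79.66 mV

-80 mV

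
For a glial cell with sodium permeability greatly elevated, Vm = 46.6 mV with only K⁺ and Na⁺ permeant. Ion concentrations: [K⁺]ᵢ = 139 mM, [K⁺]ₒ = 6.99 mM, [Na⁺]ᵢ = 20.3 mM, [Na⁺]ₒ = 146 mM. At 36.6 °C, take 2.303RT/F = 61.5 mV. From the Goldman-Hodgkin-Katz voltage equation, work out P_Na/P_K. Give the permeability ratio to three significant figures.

Let α = P_Na/P_K. GHK: Vm = 61.5·log₁₀[(Kₒ + α·Naₒ)/(Kᵢ + α·Naᵢ)].
10^(Vm/61.5) = 10^(46.6/61.5) = 5.7243
So 5.7243·(Kᵢ + α·Naᵢ) = Kₒ + α·Naₒ → α = (5.7243·139.0 − 6.99) / (146.0 − 5.7243·20.3)
α = (795.7 − 6.99) / (146.0 − 116.2) = 788.7/29.8 = 26.47

26.5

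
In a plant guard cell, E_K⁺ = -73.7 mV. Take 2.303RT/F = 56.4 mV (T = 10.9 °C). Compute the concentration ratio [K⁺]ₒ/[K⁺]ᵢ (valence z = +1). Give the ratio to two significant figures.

0.049

log₁₀([out]/[in]) = E·z/(56.4) = -73.7 × 1 / 56.4 = -1.3067
[out]/[in] = 10^(-1.3067) = 0.04935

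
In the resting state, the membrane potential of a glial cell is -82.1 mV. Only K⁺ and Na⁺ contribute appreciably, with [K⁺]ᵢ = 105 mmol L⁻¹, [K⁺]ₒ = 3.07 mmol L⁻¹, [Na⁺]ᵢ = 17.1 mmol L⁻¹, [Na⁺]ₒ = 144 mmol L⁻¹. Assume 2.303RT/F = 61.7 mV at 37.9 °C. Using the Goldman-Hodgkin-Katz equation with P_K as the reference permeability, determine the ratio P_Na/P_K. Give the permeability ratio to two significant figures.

Let α = P_Na/P_K. GHK: Vm = 61.7·log₁₀[(Kₒ + α·Naₒ)/(Kᵢ + α·Naᵢ)].
10^(Vm/61.7) = 10^(-82.1/61.7) = 0.046705
So 0.046705·(Kᵢ + α·Naᵢ) = Kₒ + α·Naₒ → α = (0.046705·105.0 − 3.07) / (144.0 − 0.046705·17.1)
α = (4.904 − 3.07) / (144.0 − 0.7987) = 1.834/143.2 = 0.01281

0.013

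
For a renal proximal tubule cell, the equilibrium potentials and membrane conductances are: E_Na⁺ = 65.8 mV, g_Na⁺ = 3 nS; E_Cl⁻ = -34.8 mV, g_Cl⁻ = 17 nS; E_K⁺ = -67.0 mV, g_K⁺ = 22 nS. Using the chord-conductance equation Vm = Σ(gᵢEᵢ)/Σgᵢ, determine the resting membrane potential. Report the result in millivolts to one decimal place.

Σ gᵢEᵢ = 3·(65.8) + 17·(-34.8) + 22·(-67.0) = -1868.20
Σ gᵢ = 3 + 17 + 22 = 42
Vm = -1868.20 / 42 = -44.48 mV

-44.5 mV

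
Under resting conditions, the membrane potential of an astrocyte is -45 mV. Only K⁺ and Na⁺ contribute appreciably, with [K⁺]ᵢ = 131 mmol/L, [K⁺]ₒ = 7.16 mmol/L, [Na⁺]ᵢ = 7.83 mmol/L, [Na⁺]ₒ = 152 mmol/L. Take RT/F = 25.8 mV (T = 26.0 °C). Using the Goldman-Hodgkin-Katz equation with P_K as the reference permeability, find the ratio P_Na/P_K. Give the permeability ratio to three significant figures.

0.104

Let α = P_Na/P_K. GHK: Vm = 25.8·ln[(Kₒ + α·Naₒ)/(Kᵢ + α·Naᵢ)].
e^(Vm/25.8) = e^(-45.0/25.8) = 0.17479
So 0.17479·(Kᵢ + α·Naᵢ) = Kₒ + α·Naₒ → α = (0.17479·131.0 − 7.16) / (152.0 − 0.17479·7.83)
α = (22.9 − 7.16) / (152.0 − 1.369) = 15.74/150.6 = 0.1045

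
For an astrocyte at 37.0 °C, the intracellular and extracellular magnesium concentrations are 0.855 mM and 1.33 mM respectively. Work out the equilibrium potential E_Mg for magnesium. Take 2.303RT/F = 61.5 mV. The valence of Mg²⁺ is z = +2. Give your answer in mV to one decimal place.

E = (61.5/z) · log₁₀([Mg²⁺]_out/[Mg²⁺]_in) with z = +2.
= (61.5/2) · log₁₀(1.33/0.855) = 30.75 · log₁₀(1.556)
= 30.75 · (0.1919) = 5.90 mV

5.9 mV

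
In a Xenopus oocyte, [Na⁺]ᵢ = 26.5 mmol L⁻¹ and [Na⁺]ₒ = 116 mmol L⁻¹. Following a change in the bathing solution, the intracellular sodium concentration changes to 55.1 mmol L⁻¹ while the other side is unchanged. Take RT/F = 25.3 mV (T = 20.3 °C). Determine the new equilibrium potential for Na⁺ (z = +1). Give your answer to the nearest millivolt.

After the shift: [Na⁺]_out = 116, [Na⁺]_in = 55.1 mmol L⁻¹.
E_new = (25.3/1)·ln(116/55.1) = 25.30 · (0.7444) = 18.83 mV

19 mV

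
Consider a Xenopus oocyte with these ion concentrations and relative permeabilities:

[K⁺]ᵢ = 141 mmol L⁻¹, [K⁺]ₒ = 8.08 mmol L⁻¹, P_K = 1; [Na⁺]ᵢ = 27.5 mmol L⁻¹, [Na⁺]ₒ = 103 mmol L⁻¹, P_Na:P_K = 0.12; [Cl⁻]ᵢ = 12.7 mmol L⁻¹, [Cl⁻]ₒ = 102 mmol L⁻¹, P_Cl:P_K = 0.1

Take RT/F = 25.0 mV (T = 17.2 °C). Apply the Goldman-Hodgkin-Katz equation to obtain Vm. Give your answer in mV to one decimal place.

-49.1 mV

Vm = 25.0 · ln[(Σ P·[cation]ₒ + Σ P·[anion]ᵢ) / (Σ P·[cation]ᵢ + Σ P·[anion]ₒ)]
Numerator = 1×8.08 + 0.12×103 + 0.1×12.7 = 21.71
Denominator = 1×141 + 0.12×27.5 + 0.1×102 = 154.5
Vm = 25.0 · ln(0.14052) = 25.0 × (-1.9624) = -49.06 mV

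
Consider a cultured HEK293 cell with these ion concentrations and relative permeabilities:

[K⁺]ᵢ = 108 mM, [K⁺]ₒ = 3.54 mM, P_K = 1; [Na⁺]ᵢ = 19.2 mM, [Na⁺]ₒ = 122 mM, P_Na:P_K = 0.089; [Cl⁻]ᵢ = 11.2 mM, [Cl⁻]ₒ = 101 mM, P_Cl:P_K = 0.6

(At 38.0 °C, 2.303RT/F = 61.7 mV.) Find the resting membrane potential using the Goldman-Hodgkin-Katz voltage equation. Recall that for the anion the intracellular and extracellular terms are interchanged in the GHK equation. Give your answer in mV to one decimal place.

-55.9 mV

Vm = 61.7 · log₁₀[(Σ P·[cation]ₒ + Σ P·[anion]ᵢ) / (Σ P·[cation]ᵢ + Σ P·[anion]ₒ)]
Numerator = 1×3.54 + 0.089×122 + 0.6×11.2 = 21.12
Denominator = 1×108 + 0.089×19.2 + 0.6×101 = 170.3
Vm = 61.7 · log₁₀(0.124) = 61.7 × (-0.9066) = -55.94 mV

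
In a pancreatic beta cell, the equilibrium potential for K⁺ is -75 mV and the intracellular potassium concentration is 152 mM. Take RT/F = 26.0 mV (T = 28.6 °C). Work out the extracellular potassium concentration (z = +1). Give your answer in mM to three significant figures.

8.49 mM

Nernst: E = (26.0/1) · ln([out]/[in]), so ln([out]/[in]) = -75.0 × 1 / 26.0 = -2.8846.
[out]/[in] = e^(-2.8846) = 0.05588.
[out] = 0.05588 × 152 = 8.493 mM.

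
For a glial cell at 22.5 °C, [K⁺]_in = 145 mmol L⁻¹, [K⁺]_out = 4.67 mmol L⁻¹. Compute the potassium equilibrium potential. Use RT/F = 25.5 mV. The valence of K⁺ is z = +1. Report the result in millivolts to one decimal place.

-87.6 mV

E = (25.5/z) · ln([K⁺]_out/[K⁺]_in) with z = +1.
= (25.5/1) · ln(4.67/145) = 25.50 · ln(0.03221)
= 25.50 · (-3.4356) = -87.61 mV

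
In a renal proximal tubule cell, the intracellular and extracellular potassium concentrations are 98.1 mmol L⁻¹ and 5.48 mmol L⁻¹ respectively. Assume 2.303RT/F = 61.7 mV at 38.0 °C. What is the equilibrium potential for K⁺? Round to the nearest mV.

E = (61.7/z) · log₁₀([K⁺]_out/[K⁺]_in) with z = +1.
= (61.7/1) · log₁₀(5.48/98.1) = 61.70 · log₁₀(0.05586)
= 61.70 · (-1.2529) = -77.30 mV

-77 mV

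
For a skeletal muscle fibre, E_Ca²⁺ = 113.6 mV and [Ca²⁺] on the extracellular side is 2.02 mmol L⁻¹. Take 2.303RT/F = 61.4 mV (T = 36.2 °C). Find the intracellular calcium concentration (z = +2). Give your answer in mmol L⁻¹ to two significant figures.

Nernst: E = (61.4/2) · log₁₀([out]/[in]), so log₁₀([out]/[in]) = 113.6 × 2 / 61.4 = 3.7003.
[out]/[in] = 10^(3.7003) = 5016.
[in] = 2.02 / 5016 = 0.0004027 mmol L⁻¹.

0.00040 mmol L⁻¹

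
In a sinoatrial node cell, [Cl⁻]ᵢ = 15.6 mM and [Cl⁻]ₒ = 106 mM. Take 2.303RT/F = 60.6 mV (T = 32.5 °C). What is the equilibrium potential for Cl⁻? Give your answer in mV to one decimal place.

-50.4 mV

E = (60.6/z) · log₁₀([Cl⁻]_out/[Cl⁻]_in) with z = -1.
For an anion, dividing by z = -1 reverses the sign.
= (60.6/-1) · log₁₀(106/15.6) = -60.60 · log₁₀(6.795)
= -60.60 · (0.8322) = -50.43 mV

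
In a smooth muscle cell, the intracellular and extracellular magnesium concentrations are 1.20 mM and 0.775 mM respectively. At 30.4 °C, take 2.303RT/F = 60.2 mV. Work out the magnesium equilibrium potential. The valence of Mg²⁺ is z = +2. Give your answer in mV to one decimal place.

E = (60.2/z) · log₁₀([Mg²⁺]_out/[Mg²⁺]_in) with z = +2.
= (60.2/2) · log₁₀(0.775/1.20) = 30.10 · log₁₀(0.6458)
= 30.10 · (-0.1899) = -5.72 mV

-5.7 mV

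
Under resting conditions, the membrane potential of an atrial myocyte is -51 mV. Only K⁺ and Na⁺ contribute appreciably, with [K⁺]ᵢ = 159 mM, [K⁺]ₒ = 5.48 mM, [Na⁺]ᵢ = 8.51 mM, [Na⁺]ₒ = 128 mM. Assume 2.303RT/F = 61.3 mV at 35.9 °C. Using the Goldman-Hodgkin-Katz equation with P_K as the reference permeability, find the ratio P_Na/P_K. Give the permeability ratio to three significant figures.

Let α = P_Na/P_K. GHK: Vm = 61.3·log₁₀[(Kₒ + α·Naₒ)/(Kᵢ + α·Naᵢ)].
10^(Vm/61.3) = 10^(-51.0/61.3) = 0.14724
So 0.14724·(Kᵢ + α·Naᵢ) = Kₒ + α·Naₒ → α = (0.14724·159.0 − 5.48) / (128.0 − 0.14724·8.51)
α = (23.41 − 5.48) / (128.0 − 1.253) = 17.93/126.7 = 0.1415

0.141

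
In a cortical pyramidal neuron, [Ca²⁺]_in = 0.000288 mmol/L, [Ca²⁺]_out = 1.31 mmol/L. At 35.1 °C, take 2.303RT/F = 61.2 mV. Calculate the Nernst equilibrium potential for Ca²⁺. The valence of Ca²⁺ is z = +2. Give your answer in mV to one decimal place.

E = (61.2/z) · log₁₀([Ca²⁺]_out/[Ca²⁺]_in) with z = +2.
= (61.2/2) · log₁₀(1.31/0.000288) = 30.60 · log₁₀(4549)
= 30.60 · (3.6579) = 111.93 mV

111.9 mV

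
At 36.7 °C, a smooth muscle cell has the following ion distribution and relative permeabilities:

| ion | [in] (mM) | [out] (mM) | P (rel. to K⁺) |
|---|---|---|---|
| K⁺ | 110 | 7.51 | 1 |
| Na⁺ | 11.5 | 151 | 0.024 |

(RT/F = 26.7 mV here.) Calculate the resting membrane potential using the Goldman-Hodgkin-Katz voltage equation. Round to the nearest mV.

Vm = 26.7 · ln[(Σ P·[cation]ₒ + Σ P·[anion]ᵢ) / (Σ P·[cation]ᵢ + Σ P·[anion]ₒ)]
Numerator = 1×7.51 + 0.024×151 = 11.13
Denominator = 1×110 + 0.024×11.5 = 110.3
Vm = 26.7 · ln(0.10096) = 26.7 × (-2.2930) = -61.22 mV

-61 mV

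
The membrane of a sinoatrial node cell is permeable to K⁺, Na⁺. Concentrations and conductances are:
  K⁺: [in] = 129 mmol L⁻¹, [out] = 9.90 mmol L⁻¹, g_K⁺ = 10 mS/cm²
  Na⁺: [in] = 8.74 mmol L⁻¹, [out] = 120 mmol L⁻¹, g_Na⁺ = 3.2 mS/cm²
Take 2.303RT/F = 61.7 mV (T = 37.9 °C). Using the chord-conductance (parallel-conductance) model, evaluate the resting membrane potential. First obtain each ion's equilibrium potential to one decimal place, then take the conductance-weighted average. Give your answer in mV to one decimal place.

-35.1 mV

E_K⁺ = (61.7/1)·log₁₀(9.90/129) = -68.8 mV
E_Na⁺ = (61.7/1)·log₁₀(120/8.74) = 70.2 mV
Vm = (Σ gᵢEᵢ)/(Σ gᵢ) = (10·-68.8 + 3.2·70.2) / (10 + 3.2)
= -463.36 / 13.2 = -35.10 mV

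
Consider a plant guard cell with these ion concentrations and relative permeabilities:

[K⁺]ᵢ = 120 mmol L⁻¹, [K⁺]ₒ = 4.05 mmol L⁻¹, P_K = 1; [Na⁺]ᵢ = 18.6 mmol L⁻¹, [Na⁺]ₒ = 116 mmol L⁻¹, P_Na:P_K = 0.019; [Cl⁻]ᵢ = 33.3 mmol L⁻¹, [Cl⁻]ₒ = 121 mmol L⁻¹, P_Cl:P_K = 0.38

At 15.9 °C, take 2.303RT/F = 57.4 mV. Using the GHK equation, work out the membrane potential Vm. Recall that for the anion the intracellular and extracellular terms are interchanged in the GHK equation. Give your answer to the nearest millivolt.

Vm = 57.4 · log₁₀[(Σ P·[cation]ₒ + Σ P·[anion]ᵢ) / (Σ P·[cation]ᵢ + Σ P·[anion]ₒ)]
Numerator = 1×4.05 + 0.019×116 + 0.38×33.3 = 18.91
Denominator = 1×120 + 0.019×18.6 + 0.38×121 = 166.3
Vm = 57.4 · log₁₀(0.11368) = 57.4 × (-0.9443) = -54.20 mV

-54 mV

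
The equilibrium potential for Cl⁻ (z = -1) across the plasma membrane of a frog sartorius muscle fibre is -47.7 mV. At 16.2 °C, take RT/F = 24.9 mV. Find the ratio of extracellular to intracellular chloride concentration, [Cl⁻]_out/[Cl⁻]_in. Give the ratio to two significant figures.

6.8

ln([out]/[in]) = E·z/(24.9) = -47.7 × -1 / 24.9 = 1.9157
[out]/[in] = e^(1.9157) = 6.791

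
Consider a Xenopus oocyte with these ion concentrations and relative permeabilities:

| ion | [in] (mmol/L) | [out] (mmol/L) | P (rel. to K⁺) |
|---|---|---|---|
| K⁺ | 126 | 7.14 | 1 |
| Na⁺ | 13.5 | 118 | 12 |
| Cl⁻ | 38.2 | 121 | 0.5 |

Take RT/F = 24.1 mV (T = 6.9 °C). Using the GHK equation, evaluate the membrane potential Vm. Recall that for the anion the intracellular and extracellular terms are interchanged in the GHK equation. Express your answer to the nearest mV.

34 mV

Vm = 24.1 · ln[(Σ P·[cation]ₒ + Σ P·[anion]ᵢ) / (Σ P·[cation]ᵢ + Σ P·[anion]ₒ)]
Numerator = 1×7.14 + 12×118 + 0.5×38.2 = 1442
Denominator = 1×126 + 12×13.5 + 0.5×121 = 348.5
Vm = 24.1 · ln(4.1384) = 24.1 × (1.4203) = 34.23 mV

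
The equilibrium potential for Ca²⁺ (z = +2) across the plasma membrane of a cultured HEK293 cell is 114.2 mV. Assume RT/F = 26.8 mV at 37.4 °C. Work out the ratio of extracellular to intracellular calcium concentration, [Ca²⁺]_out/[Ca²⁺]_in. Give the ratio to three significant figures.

ln([out]/[in]) = E·z/(26.8) = 114.2 × 2 / 26.8 = 8.5224
[out]/[in] = e^(8.5224) = 5026

5030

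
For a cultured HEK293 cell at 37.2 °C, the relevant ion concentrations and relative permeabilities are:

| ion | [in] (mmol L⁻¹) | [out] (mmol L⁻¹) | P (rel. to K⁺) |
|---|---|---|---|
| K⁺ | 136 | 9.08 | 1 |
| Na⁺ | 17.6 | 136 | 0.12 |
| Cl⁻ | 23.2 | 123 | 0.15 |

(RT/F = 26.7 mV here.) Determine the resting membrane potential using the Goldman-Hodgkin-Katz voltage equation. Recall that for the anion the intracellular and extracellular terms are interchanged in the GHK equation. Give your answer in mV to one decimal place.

Vm = 26.7 · ln[(Σ P·[cation]ₒ + Σ P·[anion]ᵢ) / (Σ P·[cation]ᵢ + Σ P·[anion]ₒ)]
Numerator = 1×9.08 + 0.12×136 + 0.15×23.2 = 28.88
Denominator = 1×136 + 0.12×17.6 + 0.15×123 = 156.6
Vm = 26.7 · ln(0.18446) = 26.7 × (-1.6903) = -45.13 mV

-45.1 mV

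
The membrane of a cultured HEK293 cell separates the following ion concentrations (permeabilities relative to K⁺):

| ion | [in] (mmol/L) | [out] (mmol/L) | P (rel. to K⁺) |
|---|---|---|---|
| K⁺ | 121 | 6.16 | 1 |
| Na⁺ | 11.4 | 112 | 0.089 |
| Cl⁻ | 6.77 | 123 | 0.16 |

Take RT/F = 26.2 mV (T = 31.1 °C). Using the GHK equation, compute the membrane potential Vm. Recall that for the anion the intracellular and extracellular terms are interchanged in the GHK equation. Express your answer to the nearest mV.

Vm = 26.2 · ln[(Σ P·[cation]ₒ + Σ P·[anion]ᵢ) / (Σ P·[cation]ᵢ + Σ P·[anion]ₒ)]
Numerator = 1×6.16 + 0.089×112 + 0.16×6.77 = 17.21
Denominator = 1×121 + 0.089×11.4 + 0.16×123 = 141.7
Vm = 26.2 · ln(0.12147) = 26.2 × (-2.1081) = -55.23 mV

-55 mV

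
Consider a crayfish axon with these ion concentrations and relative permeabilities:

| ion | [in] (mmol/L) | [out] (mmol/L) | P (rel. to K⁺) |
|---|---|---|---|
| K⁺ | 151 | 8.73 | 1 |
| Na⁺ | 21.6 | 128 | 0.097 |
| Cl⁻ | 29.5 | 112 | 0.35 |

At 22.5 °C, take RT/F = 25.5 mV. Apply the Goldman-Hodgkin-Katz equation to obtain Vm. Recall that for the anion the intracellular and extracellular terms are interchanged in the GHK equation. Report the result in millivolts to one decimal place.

Vm = 25.5 · ln[(Σ P·[cation]ₒ + Σ P·[anion]ᵢ) / (Σ P·[cation]ᵢ + Σ P·[anion]ₒ)]
Numerator = 1×8.73 + 0.097×128 + 0.35×29.5 = 31.47
Denominator = 1×151 + 0.097×21.6 + 0.35×112 = 192.3
Vm = 25.5 · ln(0.16366) = 25.5 × (-1.8100) = -46.15 mV

-46.2 mV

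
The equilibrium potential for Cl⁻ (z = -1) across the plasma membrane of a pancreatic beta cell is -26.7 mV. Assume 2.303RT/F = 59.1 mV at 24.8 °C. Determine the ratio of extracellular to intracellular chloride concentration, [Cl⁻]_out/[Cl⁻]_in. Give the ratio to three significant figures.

log₁₀([out]/[in]) = E·z/(59.1) = -26.7 × -1 / 59.1 = 0.4518
[out]/[in] = 10^(0.4518) = 2.83

2.83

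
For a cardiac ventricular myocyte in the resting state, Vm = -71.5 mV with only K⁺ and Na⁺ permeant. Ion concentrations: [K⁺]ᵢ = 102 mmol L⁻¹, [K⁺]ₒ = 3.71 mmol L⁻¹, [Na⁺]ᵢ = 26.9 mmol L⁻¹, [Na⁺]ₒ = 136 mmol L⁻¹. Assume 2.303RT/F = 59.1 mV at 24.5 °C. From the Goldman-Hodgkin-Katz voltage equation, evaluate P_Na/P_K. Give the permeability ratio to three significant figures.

0.0192

Let α = P_Na/P_K. GHK: Vm = 59.1·log₁₀[(Kₒ + α·Naₒ)/(Kᵢ + α·Naᵢ)].
10^(Vm/59.1) = 10^(-71.5/59.1) = 0.061686
So 0.061686·(Kᵢ + α·Naᵢ) = Kₒ + α·Naₒ → α = (0.061686·102.0 − 3.71) / (136.0 − 0.061686·26.9)
α = (6.292 − 3.71) / (136.0 − 1.659) = 2.582/134.3 = 0.01922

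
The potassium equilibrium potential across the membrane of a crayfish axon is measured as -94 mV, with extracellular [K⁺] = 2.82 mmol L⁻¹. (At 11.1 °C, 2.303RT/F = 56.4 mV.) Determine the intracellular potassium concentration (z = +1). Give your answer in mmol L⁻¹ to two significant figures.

130 mmol L⁻¹

Nernst: E = (56.4/1) · log₁₀([out]/[in]), so log₁₀([out]/[in]) = -94.0 × 1 / 56.4 = -1.6667.
[out]/[in] = 10^(-1.6667) = 0.02154.
[in] = 2.82 / 0.02154 = 130.9 mmol L⁻¹.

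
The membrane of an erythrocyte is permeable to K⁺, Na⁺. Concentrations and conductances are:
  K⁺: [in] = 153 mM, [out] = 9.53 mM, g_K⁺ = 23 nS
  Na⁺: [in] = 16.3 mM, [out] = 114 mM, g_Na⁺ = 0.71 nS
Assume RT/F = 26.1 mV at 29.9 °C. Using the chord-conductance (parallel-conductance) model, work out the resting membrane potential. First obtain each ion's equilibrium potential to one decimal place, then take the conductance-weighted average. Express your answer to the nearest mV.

-69 mV

E_K⁺ = (26.1/1)·ln(9.53/153) = -72.5 mV
E_Na⁺ = (26.1/1)·ln(114/16.3) = 50.8 mV
Vm = (Σ gᵢEᵢ)/(Σ gᵢ) = (23·-72.5 + 0.71·50.8) / (23 + 0.71)
= -1631.43 / 23.71 = -68.81 mV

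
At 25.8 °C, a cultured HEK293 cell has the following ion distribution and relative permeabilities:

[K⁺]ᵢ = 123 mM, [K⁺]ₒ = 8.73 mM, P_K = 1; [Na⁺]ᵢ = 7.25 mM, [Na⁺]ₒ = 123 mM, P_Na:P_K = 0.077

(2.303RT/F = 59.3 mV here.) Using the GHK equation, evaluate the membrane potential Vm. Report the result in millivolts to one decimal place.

-49.3 mV

Vm = 59.3 · log₁₀[(Σ P·[cation]ₒ + Σ P·[anion]ᵢ) / (Σ P·[cation]ᵢ + Σ P·[anion]ₒ)]
Numerator = 1×8.73 + 0.077×123 = 18.2
Denominator = 1×123 + 0.077×7.25 = 123.6
Vm = 59.3 · log₁₀(0.14731) = 59.3 × (-0.8318) = -49.32 mV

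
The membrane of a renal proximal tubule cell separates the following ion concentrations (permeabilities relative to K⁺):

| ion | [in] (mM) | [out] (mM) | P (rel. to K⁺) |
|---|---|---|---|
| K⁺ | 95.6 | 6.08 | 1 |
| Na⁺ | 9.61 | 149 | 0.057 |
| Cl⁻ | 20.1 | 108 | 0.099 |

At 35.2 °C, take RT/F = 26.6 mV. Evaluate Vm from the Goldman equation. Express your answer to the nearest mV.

Vm = 26.6 · ln[(Σ P·[cation]ₒ + Σ P·[anion]ᵢ) / (Σ P·[cation]ᵢ + Σ P·[anion]ₒ)]
Numerator = 1×6.08 + 0.057×149 + 0.099×20.1 = 16.56
Denominator = 1×95.6 + 0.057×9.61 + 0.099×108 = 106.8
Vm = 26.6 · ln(0.15503) = 26.6 × (-1.8642) = -49.59 mV

-50 mV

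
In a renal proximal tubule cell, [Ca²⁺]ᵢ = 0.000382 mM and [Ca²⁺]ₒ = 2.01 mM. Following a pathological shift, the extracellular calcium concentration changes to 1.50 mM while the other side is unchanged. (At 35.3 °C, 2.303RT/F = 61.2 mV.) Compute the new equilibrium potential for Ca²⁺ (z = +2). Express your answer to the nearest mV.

After the shift: [Ca²⁺]_out = 1.50, [Ca²⁺]_in = 0.000382 mM.
E_new = (61.2/2)·log₁₀(1.50/0.000382) = 30.60 · (3.5940) = 109.98 mV

110 mV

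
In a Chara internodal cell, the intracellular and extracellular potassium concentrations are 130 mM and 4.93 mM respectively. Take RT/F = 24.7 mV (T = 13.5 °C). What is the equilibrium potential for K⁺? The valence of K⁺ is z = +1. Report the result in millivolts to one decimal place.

E = (24.7/z) · ln([K⁺]_out/[K⁺]_in) with z = +1.
= (24.7/1) · ln(4.93/130) = 24.70 · ln(0.03792)
= 24.70 · (-3.2722) = -80.82 mV

-80.8 mV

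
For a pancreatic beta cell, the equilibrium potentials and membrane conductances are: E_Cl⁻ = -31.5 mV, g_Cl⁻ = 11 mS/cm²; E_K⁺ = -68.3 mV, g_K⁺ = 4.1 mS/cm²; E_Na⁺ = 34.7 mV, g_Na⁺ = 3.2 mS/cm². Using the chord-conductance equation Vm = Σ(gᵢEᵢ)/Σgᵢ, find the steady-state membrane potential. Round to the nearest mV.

Σ gᵢEᵢ = 11·(-31.5) + 4.1·(-68.3) + 3.2·(34.7) = -515.49
Σ gᵢ = 11 + 4.1 + 3.2 = 18.3
Vm = -515.49 / 18.3 = -28.17 mV

-28 mV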